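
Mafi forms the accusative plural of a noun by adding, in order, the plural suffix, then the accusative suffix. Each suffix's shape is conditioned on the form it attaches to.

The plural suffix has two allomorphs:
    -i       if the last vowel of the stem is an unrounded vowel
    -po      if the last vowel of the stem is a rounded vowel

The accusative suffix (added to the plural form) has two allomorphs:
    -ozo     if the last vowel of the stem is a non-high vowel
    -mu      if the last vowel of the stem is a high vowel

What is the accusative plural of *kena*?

kenaimu

Since the last vowel of *kena* is /a/ (an unrounded vowel), it takes -i, giving *kenai*.
The plural form *kenai* — last vowel /i/ (a high vowel) → -mu → *kenaimu*.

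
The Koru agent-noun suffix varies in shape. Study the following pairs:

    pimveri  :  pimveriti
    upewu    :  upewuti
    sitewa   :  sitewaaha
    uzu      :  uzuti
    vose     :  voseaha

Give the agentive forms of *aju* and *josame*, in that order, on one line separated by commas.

ajuti, josameaha

Looking at the last vowel of each stem: -ti when the last vowel of the stem is a high vowel (*pimveri*, *upewu*, *uzu*); -aha when the last vowel of the stem is a non-high vowel (*sitewa*, *vose*).
*aju*: last vowel = /u/, a high vowel → -ti → *ajuti*.
Since the last vowel of *josame* is /e/ (a non-high vowel), it takes -aha, giving *josameaha*.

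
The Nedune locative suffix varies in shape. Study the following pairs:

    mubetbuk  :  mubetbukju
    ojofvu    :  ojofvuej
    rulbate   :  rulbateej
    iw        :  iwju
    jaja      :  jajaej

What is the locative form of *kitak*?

kitakju

The alternation tracks the final sound of the stem — -ju when the stem ends in a consonant (*mubetbuk*, *iw*); -ej when the stem ends in a vowel (*ojofvu*, *rulbate*, *jaja*).
*kitak* — final sound /k/ (a consonant) → -ju → *kitakju*.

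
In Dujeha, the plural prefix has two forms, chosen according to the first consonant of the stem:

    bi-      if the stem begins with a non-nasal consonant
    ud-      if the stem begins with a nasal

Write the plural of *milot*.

udmilot

The first consonant of *milot* is /m/, which is a nasal, so the prefix is ud-, giving *udmilot*.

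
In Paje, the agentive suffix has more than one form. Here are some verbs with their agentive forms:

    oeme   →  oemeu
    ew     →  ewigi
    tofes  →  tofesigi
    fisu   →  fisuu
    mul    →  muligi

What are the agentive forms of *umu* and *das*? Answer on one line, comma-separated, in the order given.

umuu, dasigi

Looking at the final sound of each stem: -igi when the stem ends in a consonant (*ew*, *tofes*, *mul*); -u when the stem ends in a vowel (*oeme*, *fisu*).
*umu*: final sound = /u/, a vowel → -u → *umuu*.
Since the final sound of *das* is /s/ (a consonant), it takes -igi, giving *dasigi*.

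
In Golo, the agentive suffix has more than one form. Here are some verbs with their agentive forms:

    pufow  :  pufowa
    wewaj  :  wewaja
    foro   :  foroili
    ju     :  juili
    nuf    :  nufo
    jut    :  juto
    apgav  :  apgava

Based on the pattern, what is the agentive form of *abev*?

The alternation tracks the final sound of the stem — -o when the stem ends in a voiceless consonant (*nuf*, *jut*); -a when the stem ends in a voiced consonant (*pufow*, *wewaj*, *apgav*); -ili when the stem ends in a vowel (*foro*, *ju*).
*abev* — final sound /v/ (a voiced consonant) → -a → *abeva*.

abeva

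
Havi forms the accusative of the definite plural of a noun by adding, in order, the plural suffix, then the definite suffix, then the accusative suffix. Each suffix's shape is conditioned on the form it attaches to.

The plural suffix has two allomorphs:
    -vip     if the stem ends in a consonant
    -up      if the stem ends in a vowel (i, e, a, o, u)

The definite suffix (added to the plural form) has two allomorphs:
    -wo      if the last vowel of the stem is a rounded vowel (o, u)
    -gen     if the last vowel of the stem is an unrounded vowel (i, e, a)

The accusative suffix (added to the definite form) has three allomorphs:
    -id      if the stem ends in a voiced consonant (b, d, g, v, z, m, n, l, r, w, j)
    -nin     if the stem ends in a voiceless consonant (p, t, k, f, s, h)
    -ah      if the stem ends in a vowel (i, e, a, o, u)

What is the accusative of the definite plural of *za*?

zaupwoah

The final sound of *za* is /a/, which is a vowel, so the plural suffix is -up, giving *zaup*.
Since the last vowel of the plural form *zaup* is /u/ (a rounded vowel), it takes -wo, giving *zaupwo*.
The definite form *zaupwo*: final sound = /o/, a vowel → -ah → *zaupwoah*.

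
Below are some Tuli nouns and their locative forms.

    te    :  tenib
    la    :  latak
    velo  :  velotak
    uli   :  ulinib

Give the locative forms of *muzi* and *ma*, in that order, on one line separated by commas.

The alternation tracks the last vowel of the stem — -nib when the last vowel of the stem is a front vowel (*te*, *uli*); -tak when the last vowel of the stem is a back vowel (*la*, *velo*).
*muzi*: last vowel = /i/, a front vowel → -nib → *muzinib*.
The last vowel of *ma* is /a/, which is a back vowel, so the suffix is -tak, giving *matak*.

muzinib, matak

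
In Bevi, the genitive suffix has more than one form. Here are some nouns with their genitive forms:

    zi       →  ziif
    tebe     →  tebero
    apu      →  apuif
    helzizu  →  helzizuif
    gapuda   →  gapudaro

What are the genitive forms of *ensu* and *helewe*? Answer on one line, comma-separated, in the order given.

ensuif, helewero

The alternation tracks the last vowel of the stem — -if when the last vowel of the stem is a high vowel (*zi*, *apu*, *helzizu*); -ro when the last vowel of the stem is a non-high vowel (*tebe*, *gapuda*).
*ensu* — last vowel /u/ (a high vowel) → -if → *ensuif*.
Since the last vowel of *helewe* is /e/ (a non-high vowel), it takes -ro, giving *helewero*.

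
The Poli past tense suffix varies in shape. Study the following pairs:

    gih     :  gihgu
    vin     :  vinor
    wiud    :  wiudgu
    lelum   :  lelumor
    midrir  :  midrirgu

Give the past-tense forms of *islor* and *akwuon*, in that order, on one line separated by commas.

islorgu, akwuonor

Looking at the final consonant of each stem: -or when the stem ends in a nasal (*vin*, *lelum*); -gu when the stem ends in a non-nasal consonant (*gih*, *wiud*, *midrir*).
Since the final consonant of *islor* is /r/ (non-nasal), it takes -gu, giving *islorgu*.
Since the final consonant of *akwuon* is /n/ (a nasal), it takes -or, giving *akwuonor*.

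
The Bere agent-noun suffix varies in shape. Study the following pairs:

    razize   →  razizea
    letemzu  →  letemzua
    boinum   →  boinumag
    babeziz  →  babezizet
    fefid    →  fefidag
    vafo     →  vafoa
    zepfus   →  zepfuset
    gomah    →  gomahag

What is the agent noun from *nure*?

nurea

The pattern is sibilance of the final sound: -et when the stem ends in a sibilant (*babeziz*, *zepfus*); -ag when the stem ends in a non-sibilant consonant (*boinum*, *fefid*, *gomah*); -a when the stem ends in a vowel (*razize*, *letemzu*, *vafo*).
*nure* — final sound /e/ (a vowel) → -a → *nurea*.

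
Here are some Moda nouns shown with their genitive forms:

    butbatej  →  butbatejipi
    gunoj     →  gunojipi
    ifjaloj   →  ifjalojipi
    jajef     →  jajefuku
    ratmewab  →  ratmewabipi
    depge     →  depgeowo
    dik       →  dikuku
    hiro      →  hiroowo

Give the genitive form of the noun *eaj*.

The pattern is voicing of the final sound: -uku when the stem ends in a voiceless consonant (*jajef*, *dik*); -ipi when the stem ends in a voiced consonant (*butbatej*, *gunoj*, *ifjaloj*, *ratmewab*); -owo when the stem ends in a vowel (*depge*, *hiro*).
*eaj* — final sound /j/ (a voiced consonant) → -ipi → *eajipi*.

eajipi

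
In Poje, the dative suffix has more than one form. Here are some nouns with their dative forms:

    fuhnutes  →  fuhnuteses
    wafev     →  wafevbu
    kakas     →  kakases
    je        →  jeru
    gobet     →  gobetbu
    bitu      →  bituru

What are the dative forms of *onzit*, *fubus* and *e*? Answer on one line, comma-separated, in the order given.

Looking at the final sound of each stem: -es when the stem ends in a sibilant (*fuhnutes*, *kakas*); -bu when the stem ends in a non-sibilant consonant (*wafev*, *gobet*); -ru when the stem ends in a vowel (*je*, *bitu*).
*onzit* — final sound /t/ (a non-sibilant consonant) → -bu → *onzitbu*.
*fubus*: final sound = /s/, a sibilant → -es → *fubuses*.
Since the final sound of *e* is /e/ (a vowel), it takes -ru, giving *eru*.

onzitbu, fubuses, eru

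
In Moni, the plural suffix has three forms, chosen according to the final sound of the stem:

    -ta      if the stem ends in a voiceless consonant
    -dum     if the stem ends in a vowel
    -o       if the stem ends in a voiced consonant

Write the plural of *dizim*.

*dizim*: final sound = /m/, a voiced consonant → -o → *dizimo*.

dizimo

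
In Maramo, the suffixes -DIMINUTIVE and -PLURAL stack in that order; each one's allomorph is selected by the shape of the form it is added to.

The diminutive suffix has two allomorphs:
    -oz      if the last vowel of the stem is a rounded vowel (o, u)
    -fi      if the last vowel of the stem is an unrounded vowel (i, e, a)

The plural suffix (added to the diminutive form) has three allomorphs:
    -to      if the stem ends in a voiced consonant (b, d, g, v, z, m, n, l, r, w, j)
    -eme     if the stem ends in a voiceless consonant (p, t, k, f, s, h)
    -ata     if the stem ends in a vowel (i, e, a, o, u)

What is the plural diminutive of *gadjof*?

gadjofozto

Since the last vowel of *gadjof* is /o/ (a rounded vowel), it takes -oz, giving *gadjofoz*.
The final sound of the diminutive form *gadjofoz* is /z/, which is a voiced consonant, so the plural suffix is -to, giving *gadjofozto*.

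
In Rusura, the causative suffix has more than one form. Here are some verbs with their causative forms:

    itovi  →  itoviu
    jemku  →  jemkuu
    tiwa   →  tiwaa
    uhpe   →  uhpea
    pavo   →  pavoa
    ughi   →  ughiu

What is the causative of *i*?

iu

Looking at the last vowel of each stem: -u when the last vowel of the stem is a high vowel (*itovi*, *jemku*, *ughi*); -a when the last vowel of the stem is a non-high vowel (*tiwa*, *uhpe*, *pavo*).
The last vowel of *i* is /i/, which is a high vowel, so the suffix is -u, giving *iu*.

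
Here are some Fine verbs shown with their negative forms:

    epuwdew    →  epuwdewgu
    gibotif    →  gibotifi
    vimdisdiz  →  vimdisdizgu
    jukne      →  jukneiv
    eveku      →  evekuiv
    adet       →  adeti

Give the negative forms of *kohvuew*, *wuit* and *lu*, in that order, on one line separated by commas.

kohvuewgu, wuiti, luiv

The alternation tracks the final sound of the stem — -i when the stem ends in a voiceless consonant (*gibotif*, *adet*); -gu when the stem ends in a voiced consonant (*epuwdew*, *vimdisdiz*); -iv when the stem ends in a vowel (*jukne*, *eveku*).
Since the final sound of *kohvuew* is /w/ (a voiced consonant), it takes -gu, giving *kohvuewgu*.
Since the final sound of *wuit* is /t/ (a voiceless consonant), it takes -i, giving *wuiti*.
*lu*: final sound = /u/, a vowel → -iv → *luiv*.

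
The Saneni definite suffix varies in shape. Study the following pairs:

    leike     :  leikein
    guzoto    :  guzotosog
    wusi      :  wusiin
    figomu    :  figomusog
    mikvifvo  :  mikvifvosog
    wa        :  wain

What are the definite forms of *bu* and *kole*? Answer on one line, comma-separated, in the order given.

busog, kolein

The pattern is rounding harmony: -sog when the last vowel of the stem is a rounded vowel (*guzoto*, *figomu*, *mikvifvo*); -in when the last vowel of the stem is an unrounded vowel (*leike*, *wusi*, *wa*).
*bu* — last vowel /u/ (a rounded vowel) → -sog → *busog*.
*kole* — last vowel /e/ (an unrounded vowel) → -in → *kolein*.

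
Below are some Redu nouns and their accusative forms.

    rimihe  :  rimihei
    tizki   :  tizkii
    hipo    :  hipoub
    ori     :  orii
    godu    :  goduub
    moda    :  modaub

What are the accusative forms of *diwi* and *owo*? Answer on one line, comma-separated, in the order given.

diwii, owoub

Looking at the last vowel of each stem: -i when the last vowel of the stem is a front vowel (*rimihe*, *tizki*, *ori*); -ub when the last vowel of the stem is a back vowel (*hipo*, *godu*, *moda*).
*diwi*: last vowel = /i/, a front vowel → -i → *diwii*.
*owo*: last vowel = /o/, a back vowel → -ub → *owoub*.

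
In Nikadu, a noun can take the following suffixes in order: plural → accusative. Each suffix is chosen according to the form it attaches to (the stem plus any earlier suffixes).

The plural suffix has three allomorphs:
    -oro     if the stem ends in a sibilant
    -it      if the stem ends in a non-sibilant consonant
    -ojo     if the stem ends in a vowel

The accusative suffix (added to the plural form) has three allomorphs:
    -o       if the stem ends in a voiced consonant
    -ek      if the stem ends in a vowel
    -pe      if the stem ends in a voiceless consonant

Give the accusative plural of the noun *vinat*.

vinatitpe

The final sound of *vinat* is /t/, which is a non-sibilant consonant, so the plural suffix is -it, giving *vinatit*.
The plural form *vinatit* — final sound /t/ (a voiceless consonant) → -pe → *vinatitpe*.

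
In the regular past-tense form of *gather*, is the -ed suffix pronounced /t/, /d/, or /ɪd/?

/d/

The stem *gather* ends in a voiced sound other than /d/.
The -ed suffix is realized as /ɪd/ after /t, d/; as /t/ after other voiceless consonants; and as /d/ after other voiced sounds.
So -ed on *gather* is pronounced /d/.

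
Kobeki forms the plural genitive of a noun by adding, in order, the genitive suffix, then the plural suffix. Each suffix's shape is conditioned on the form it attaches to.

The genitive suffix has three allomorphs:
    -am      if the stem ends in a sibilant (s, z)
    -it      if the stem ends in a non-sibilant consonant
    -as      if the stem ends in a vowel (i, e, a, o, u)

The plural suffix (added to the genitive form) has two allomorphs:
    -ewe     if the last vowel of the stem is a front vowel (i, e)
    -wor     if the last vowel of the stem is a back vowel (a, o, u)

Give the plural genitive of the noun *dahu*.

*dahu* — final sound /u/ (a vowel) → -as → *dahuas*.
The last vowel of the genitive form *dahuas* is /a/, which is a back vowel, so the plural suffix is -wor, giving *dahuaswor*.

dahuaswor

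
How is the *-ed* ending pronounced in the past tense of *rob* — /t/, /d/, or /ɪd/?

The stem *rob* ends in a voiced sound other than /d/.
The -ed suffix is realized as /ɪd/ after /t, d/; as /t/ after other voiceless consonants; and as /d/ after other voiced sounds.
So -ed on *rob* is pronounced /d/.

/d/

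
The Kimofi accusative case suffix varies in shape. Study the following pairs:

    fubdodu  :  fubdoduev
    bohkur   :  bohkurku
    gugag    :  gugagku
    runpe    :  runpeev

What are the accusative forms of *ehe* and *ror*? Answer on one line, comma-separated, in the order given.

The pattern is consonant vs. vowel: -ku when the stem ends in a consonant (*bohkur*, *gugag*); -ev when the stem ends in a vowel (*fubdodu*, *runpe*).
*ehe* — final sound /e/ (a vowel) → -ev → *eheev*.
The final sound of *ror* is /r/, which is a consonant, so the suffix is -ku, giving *rorku*.

eheev, rorku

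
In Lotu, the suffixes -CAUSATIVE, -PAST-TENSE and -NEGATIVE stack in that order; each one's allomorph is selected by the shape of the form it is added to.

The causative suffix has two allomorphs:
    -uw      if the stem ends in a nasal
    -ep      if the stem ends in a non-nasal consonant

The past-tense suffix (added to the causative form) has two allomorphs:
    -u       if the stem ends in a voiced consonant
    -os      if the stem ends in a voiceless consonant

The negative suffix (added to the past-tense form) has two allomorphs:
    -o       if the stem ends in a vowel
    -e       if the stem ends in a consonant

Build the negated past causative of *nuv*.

nuvepose

*nuv*: final consonant = /v/, non-nasal → -ep → *nuvep*.
Since the final consonant of the causative form *nuvep* is /p/ (voiceless), it takes -os, giving *nuvepos*.
The past-tense form *nuvepos*: final sound = /s/, a consonant → -e → *nuvepose*.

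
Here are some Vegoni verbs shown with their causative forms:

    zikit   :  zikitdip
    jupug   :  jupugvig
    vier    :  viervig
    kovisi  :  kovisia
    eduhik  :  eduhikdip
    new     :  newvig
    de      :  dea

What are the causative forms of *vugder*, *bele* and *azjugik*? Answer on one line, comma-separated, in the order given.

The alternation tracks the final sound of the stem — -dip when the stem ends in a voiceless consonant (*zikit*, *eduhik*); -vig when the stem ends in a voiced consonant (*jupug*, *vier*, *new*); -a when the stem ends in a vowel (*kovisi*, *de*).
*vugder* — final sound /r/ (a voiced consonant) → -vig → *vugdervig*.
*bele*: final sound = /e/, a vowel → -a → *belea*.
*azjugik* — final sound /k/ (a voiceless consonant) → -dip → *azjugikdip*.

vugdervig, belea, azjugikdip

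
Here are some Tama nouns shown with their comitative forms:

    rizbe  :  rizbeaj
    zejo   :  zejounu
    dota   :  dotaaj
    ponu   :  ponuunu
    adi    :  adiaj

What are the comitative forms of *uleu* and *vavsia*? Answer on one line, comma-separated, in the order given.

uleuunu, vavsiaaj

The suffix is conditioned by the last vowel: -unu when the last vowel of the stem is a rounded vowel (*zejo*, *ponu*); -aj when the last vowel of the stem is an unrounded vowel (*rizbe*, *dota*, *adi*).
*uleu*: last vowel = /u/, a rounded vowel → -unu → *uleuunu*.
*vavsia* — last vowel /a/ (an unrounded vowel) → -aj → *vavsiaaj*.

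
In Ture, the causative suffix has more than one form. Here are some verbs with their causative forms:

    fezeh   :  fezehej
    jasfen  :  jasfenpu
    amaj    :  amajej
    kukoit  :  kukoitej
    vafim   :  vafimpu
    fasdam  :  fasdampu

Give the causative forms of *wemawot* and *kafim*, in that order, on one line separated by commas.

The pattern is nasality of the final consonant: -pu when the stem ends in a nasal (*jasfen*, *vafim*, *fasdam*); -ej when the stem ends in a non-nasal consonant (*fezeh*, *amaj*, *kukoit*).
*wemawot*: final consonant = /t/, non-nasal → -ej → *wemawotej*.
*kafim*: final consonant = /m/, a nasal → -pu → *kafimpu*.

wemawotej, kafimpu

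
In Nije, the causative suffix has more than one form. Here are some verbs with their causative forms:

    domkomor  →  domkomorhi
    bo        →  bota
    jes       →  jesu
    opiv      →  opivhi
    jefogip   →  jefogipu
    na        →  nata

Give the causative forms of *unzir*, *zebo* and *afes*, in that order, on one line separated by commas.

unzirhi, zebota, afesu

Looking at the final sound of each stem: -u when the stem ends in a voiceless consonant (*jes*, *jefogip*); -hi when the stem ends in a voiced consonant (*domkomor*, *opiv*); -ta when the stem ends in a vowel (*bo*, *na*).
*unzir*: final sound = /r/, a voiced consonant → -hi → *unzirhi*.
The final sound of *zebo* is /o/, which is a vowel, so the suffix is -ta, giving *zebota*.
*afes*: final sound = /s/, a voiceless consonant → -u → *afesu*.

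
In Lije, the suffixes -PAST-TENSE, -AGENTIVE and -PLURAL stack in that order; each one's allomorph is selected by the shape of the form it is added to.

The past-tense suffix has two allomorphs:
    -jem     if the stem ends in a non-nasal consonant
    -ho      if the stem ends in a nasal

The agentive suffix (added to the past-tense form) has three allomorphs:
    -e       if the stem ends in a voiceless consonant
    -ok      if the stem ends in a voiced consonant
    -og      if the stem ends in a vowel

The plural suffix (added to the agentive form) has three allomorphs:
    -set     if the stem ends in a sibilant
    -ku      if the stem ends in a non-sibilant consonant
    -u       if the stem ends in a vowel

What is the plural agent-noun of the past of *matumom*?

*matumom*: final consonant = /m/, a nasal → -ho → *matumomho*.
Since the final sound of the past-tense form *matumomho* is /o/ (a vowel), it takes -og, giving *matumomhoog*.
Since the final sound of the agentive form *matumomhoog* is /g/ (a non-sibilant consonant), it takes -ku, giving *matumomhoogku*.

matumomhoogku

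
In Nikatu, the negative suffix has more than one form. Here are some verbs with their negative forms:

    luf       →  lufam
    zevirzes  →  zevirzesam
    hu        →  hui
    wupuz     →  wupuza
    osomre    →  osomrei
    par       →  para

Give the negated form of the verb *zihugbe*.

The alternation tracks the final sound of the stem — -am when the stem ends in a voiceless consonant (*luf*, *zevirzes*); -a when the stem ends in a voiced consonant (*wupuz*, *par*); -i when the stem ends in a vowel (*hu*, *osomre*).
Since the final sound of *zihugbe* is /e/ (a vowel), it takes -i, giving *zihugbei*.

zihugbei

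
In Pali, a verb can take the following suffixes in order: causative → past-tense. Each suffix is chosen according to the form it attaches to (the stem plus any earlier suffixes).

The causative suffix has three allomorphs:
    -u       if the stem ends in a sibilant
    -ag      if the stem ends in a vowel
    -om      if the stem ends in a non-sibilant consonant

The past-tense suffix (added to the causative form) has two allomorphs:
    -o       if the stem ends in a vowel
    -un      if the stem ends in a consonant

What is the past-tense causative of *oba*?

*oba*: final sound = /a/, a vowel → -ag → *obaag*.
The causative form *obaag* — final sound /g/ (a consonant) → -un → *obaagun*.

obaagun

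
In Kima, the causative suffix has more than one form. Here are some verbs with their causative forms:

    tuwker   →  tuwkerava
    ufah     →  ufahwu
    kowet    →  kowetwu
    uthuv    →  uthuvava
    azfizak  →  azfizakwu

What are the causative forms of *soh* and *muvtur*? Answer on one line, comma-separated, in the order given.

The pattern is voicing of the final consonant: -wu when the stem ends in a voiceless consonant (*ufah*, *kowet*, *azfizak*); -ava when the stem ends in a voiced consonant (*tuwker*, *uthuv*).
The final consonant of *soh* is /h/, which is voiceless, so the suffix is -wu, giving *sohwu*.
*muvtur* — final consonant /r/ (voiced) → -ava → *muvturava*.

sohwu, muvturava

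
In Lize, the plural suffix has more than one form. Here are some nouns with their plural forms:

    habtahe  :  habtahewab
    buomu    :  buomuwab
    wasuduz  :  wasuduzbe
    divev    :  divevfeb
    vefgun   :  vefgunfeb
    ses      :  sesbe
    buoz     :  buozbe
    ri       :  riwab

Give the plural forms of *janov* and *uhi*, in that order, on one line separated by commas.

janovfeb, uhiwab

The pattern is sibilance of the final sound: -be when the stem ends in a sibilant (*wasuduz*, *ses*, *buoz*); -feb when the stem ends in a non-sibilant consonant (*divev*, *vefgun*); -wab when the stem ends in a vowel (*habtahe*, *buomu*, *ri*).
*janov* — final sound /v/ (a non-sibilant consonant) → -feb → *janovfeb*.
*uhi*: final sound = /i/, a vowel → -wab → *uhiwab*.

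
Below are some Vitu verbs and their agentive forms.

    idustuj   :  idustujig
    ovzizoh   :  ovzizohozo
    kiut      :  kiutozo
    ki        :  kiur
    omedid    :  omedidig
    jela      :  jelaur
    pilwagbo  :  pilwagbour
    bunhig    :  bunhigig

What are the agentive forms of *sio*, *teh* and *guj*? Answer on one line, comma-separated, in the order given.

Looking at the final sound of each stem: -ozo when the stem ends in a voiceless consonant (*ovzizoh*, *kiut*); -ig when the stem ends in a voiced consonant (*idustuj*, *omedid*, *bunhig*); -ur when the stem ends in a vowel (*ki*, *jela*, *pilwagbo*).
The final sound of *sio* is /o/, which is a vowel, so the suffix is -ur, giving *siour*.
*teh* — final sound /h/ (a voiceless consonant) → -ozo → *tehozo*.
The final sound of *guj* is /j/, which is a voiced consonant, so the suffix is -ig, giving *gujig*.

siour, tehozo, gujig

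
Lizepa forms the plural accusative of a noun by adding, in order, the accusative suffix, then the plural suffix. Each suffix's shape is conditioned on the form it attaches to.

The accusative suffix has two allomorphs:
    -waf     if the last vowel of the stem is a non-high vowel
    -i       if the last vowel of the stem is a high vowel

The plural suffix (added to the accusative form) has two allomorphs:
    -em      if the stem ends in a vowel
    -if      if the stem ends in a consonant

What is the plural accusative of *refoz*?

refozwafif

*refoz*: last vowel = /o/, a non-high vowel → -waf → *refozwaf*.
The accusative form *refozwaf*: final sound = /f/, a consonant → -if → *refozwafif*.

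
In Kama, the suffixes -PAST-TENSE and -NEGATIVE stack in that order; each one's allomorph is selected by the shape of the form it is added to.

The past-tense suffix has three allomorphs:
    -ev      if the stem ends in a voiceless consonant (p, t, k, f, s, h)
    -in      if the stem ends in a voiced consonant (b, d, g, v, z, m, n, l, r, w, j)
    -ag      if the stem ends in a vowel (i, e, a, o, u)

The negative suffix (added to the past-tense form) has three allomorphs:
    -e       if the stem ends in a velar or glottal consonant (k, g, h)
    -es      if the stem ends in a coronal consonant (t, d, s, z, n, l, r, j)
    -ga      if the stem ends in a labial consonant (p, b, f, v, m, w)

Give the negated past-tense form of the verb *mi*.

miage

The final sound of *mi* is /i/, which is a vowel, so the past-tense suffix is -ag, giving *miag*.
The past-tense form *miag* — final consonant /g/ (velar/glottal) → -e → *miage*.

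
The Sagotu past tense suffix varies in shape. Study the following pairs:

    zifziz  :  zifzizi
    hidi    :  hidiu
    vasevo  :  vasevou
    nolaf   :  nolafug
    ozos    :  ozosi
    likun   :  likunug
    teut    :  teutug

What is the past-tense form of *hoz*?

hozi

The suffix is conditioned by the final sound: -i when the stem ends in a sibilant (*zifziz*, *ozos*); -ug when the stem ends in a non-sibilant consonant (*nolaf*, *likun*, *teut*); -u when the stem ends in a vowel (*hidi*, *vasevo*).
Since the final sound of *hoz* is /z/ (a sibilant), it takes -i, giving *hozi*.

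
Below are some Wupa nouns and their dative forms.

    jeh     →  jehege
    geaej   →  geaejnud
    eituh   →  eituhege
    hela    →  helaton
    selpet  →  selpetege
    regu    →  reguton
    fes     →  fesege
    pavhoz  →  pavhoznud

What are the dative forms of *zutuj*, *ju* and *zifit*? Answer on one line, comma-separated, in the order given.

Looking at the final sound of each stem: -ege when the stem ends in a voiceless consonant (*jeh*, *eituh*, *selpet*, *fes*); -nud when the stem ends in a voiced consonant (*geaej*, *pavhoz*); -ton when the stem ends in a vowel (*hela*, *regu*).
*zutuj* — final sound /j/ (a voiced consonant) → -nud → *zutujnud*.
*ju* — final sound /u/ (a vowel) → -ton → *juton*.
*zifit* — final sound /t/ (a voiceless consonant) → -ege → *zifitege*.

zutujnud, juton, zifitege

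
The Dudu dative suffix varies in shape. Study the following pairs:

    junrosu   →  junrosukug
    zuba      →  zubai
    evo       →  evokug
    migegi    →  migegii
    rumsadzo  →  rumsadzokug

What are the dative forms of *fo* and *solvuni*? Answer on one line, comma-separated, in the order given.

fokug, solvunii

The suffix is conditioned by the last vowel: -kug when the last vowel of the stem is a rounded vowel (*junrosu*, *evo*, *rumsadzo*); -i when the last vowel of the stem is an unrounded vowel (*zuba*, *migegi*).
Since the last vowel of *fo* is /o/ (a rounded vowel), it takes -kug, giving *fokug*.
*solvuni* — last vowel /i/ (an unrounded vowel) → -i → *solvunii*.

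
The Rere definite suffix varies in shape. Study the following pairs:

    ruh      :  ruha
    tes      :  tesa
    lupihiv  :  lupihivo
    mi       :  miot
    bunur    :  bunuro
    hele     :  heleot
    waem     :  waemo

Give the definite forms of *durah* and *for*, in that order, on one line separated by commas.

The alternation tracks the final sound of the stem — -a when the stem ends in a voiceless consonant (*ruh*, *tes*); -o when the stem ends in a voiced consonant (*lupihiv*, *bunur*, *waem*); -ot when the stem ends in a vowel (*mi*, *hele*).
The final sound of *durah* is /h/, which is a voiceless consonant, so the suffix is -a, giving *duraha*.
*for* — final sound /r/ (a voiced consonant) → -o → *foro*.

duraha, foro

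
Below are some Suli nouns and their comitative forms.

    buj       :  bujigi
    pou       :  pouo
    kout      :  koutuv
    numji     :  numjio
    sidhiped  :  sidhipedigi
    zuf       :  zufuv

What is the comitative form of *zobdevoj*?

zobdevojigi

Looking at the final sound of each stem: -uv when the stem ends in a voiceless consonant (*kout*, *zuf*); -igi when the stem ends in a voiced consonant (*buj*, *sidhiped*); -o when the stem ends in a vowel (*pou*, *numji*).
Since the final sound of *zobdevoj* is /j/ (a voiced consonant), it takes -igi, giving *zobdevojigi*.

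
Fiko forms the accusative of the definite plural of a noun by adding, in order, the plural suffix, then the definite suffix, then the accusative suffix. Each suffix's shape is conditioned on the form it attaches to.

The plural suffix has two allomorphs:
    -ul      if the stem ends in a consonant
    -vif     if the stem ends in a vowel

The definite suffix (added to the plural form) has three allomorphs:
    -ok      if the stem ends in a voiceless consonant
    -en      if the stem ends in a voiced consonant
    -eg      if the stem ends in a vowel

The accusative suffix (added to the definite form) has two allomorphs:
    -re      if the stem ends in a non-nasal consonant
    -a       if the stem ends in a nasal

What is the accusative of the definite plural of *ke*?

Since the final sound of *ke* is /e/ (a vowel), it takes -vif, giving *kevif*.
The final sound of the plural form *kevif* is /f/, which is a voiceless consonant, so the definite suffix is -ok, giving *kevifok*.
The definite form *kevifok* — final consonant /k/ (non-nasal) → -re → *kevifokre*.

kevifokre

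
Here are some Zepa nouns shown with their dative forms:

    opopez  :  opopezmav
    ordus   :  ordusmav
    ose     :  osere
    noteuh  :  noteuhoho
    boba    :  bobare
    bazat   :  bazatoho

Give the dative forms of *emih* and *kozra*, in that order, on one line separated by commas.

emihoho, kozrare

Looking at the final sound of each stem: -mav when the stem ends in a sibilant (*opopez*, *ordus*); -oho when the stem ends in a non-sibilant consonant (*noteuh*, *bazat*); -re when the stem ends in a vowel (*ose*, *boba*).
Since the final sound of *emih* is /h/ (a non-sibilant consonant), it takes -oho, giving *emihoho*.
*kozra* — final sound /a/ (a vowel) → -re → *kozrare*.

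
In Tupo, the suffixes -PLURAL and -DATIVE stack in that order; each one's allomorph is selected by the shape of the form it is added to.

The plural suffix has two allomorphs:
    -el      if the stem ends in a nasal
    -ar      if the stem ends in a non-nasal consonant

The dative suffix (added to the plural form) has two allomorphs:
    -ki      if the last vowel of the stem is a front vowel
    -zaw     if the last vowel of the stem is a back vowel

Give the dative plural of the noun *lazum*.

lazumelki

*lazum*: final consonant = /m/, a nasal → -el → *lazumel*.
The plural form *lazumel* — last vowel /e/ (a front vowel) → -ki → *lazumelki*.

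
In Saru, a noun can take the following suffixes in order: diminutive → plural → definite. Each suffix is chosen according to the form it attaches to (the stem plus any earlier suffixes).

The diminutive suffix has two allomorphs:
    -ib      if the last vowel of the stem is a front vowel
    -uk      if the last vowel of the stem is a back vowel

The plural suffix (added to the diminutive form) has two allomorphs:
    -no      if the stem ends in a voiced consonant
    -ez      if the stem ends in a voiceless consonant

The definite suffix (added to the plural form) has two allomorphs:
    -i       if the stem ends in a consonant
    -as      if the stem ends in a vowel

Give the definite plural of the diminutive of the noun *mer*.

The last vowel of *mer* is /e/, which is a front vowel, so the diminutive suffix is -ib, giving *merib*.
The diminutive form *merib*: final consonant = /b/, voiced → -no → *meribno*.
Since the final sound of the plural form *meribno* is /o/ (a vowel), it takes -as, giving *meribnoas*.

meribnoas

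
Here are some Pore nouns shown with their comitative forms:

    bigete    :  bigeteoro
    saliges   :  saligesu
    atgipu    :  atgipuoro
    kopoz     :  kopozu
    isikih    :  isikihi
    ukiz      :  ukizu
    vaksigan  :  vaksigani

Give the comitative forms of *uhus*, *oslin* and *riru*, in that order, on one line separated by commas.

Looking at the final sound of each stem: -u when the stem ends in a sibilant (*saliges*, *kopoz*, *ukiz*); -i when the stem ends in a non-sibilant consonant (*isikih*, *vaksigan*); -oro when the stem ends in a vowel (*bigete*, *atgipu*).
The final sound of *uhus* is /s/, which is a sibilant, so the suffix is -u, giving *uhusu*.
*oslin*: final sound = /n/, a non-sibilant consonant → -i → *oslini*.
The final sound of *riru* is /u/, which is a vowel, so the suffix is -oro, giving *riruoro*.

uhusu, oslini, riruoro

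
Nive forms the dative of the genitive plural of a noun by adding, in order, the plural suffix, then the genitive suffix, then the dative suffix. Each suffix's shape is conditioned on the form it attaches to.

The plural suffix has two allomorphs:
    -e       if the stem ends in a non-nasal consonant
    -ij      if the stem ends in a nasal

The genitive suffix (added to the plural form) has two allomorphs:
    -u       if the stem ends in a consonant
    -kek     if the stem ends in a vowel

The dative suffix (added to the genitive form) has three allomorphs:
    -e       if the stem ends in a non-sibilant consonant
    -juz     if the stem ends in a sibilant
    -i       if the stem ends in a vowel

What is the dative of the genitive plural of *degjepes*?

degjepesekeke

*degjepes*: final consonant = /s/, non-nasal → -e → *degjepese*.
The plural form *degjepese*: final sound = /e/, a vowel → -kek → *degjepesekek*.
The final sound of the genitive form *degjepesekek* is /k/, which is a non-sibilant consonant, so the dative suffix is -e, giving *degjepesekeke*.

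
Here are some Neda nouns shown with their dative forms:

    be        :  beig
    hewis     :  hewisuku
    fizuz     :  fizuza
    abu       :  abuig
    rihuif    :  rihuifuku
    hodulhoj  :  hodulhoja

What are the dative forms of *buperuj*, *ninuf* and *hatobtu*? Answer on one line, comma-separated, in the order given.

The suffix is conditioned by the final sound: -uku when the stem ends in a voiceless consonant (*hewis*, *rihuif*); -a when the stem ends in a voiced consonant (*fizuz*, *hodulhoj*); -ig when the stem ends in a vowel (*be*, *abu*).
The final sound of *buperuj* is /j/, which is a voiced consonant, so the suffix is -a, giving *buperuja*.
The final sound of *ninuf* is /f/, which is a voiceless consonant, so the suffix is -uku, giving *ninufuku*.
*hatobtu*: final sound = /u/, a vowel → -ig → *hatobtuig*.

buperuja, ninufuku, hatobtuig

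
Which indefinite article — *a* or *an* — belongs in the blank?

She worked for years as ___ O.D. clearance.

an

The indefinite article is chosen by the initial *sound* of the following word, not its spelling.
The initialism *O.D.* is read letter by letter; the first letter, O, is pronounced /oʊ/, which begins with a vowel sound.
So the article is *an*: She worked for years as an O.D. clearance.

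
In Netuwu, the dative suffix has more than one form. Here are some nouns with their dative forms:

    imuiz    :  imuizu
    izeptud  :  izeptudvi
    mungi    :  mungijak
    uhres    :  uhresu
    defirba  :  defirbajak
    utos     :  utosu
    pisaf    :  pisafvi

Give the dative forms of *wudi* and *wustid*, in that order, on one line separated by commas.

The suffix is conditioned by the final sound: -u when the stem ends in a sibilant (*imuiz*, *uhres*, *utos*); -vi when the stem ends in a non-sibilant consonant (*izeptud*, *pisaf*); -jak when the stem ends in a vowel (*mungi*, *defirba*).
*wudi* — final sound /i/ (a vowel) → -jak → *wudijak*.
*wustid*: final sound = /d/, a non-sibilant consonant → -vi → *wustidvi*.

wudijak, wustidvi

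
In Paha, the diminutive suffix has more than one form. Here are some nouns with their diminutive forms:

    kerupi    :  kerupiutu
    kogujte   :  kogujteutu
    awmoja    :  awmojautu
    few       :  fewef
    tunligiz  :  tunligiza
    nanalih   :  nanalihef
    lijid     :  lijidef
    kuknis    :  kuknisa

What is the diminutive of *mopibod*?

The suffix is conditioned by the final sound: -a when the stem ends in a sibilant (*tunligiz*, *kuknis*); -ef when the stem ends in a non-sibilant consonant (*few*, *nanalih*, *lijid*); -utu when the stem ends in a vowel (*kerupi*, *kogujte*, *awmoja*).
*mopibod*: final sound = /d/, a non-sibilant consonant → -ef → *mopibodef*.

mopibodef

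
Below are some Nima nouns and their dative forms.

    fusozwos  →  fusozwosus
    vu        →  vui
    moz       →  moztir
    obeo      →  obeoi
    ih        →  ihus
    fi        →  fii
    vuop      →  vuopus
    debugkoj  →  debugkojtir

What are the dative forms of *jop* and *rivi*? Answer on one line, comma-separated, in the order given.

jopus, rivii

The alternation tracks the final sound of the stem — -us when the stem ends in a voiceless consonant (*fusozwos*, *ih*, *vuop*); -tir when the stem ends in a voiced consonant (*moz*, *debugkoj*); -i when the stem ends in a vowel (*vu*, *obeo*, *fi*).
Since the final sound of *jop* is /p/ (a voiceless consonant), it takes -us, giving *jopus*.
The final sound of *rivi* is /i/, which is a vowel, so the suffix is -i, giving *rivii*.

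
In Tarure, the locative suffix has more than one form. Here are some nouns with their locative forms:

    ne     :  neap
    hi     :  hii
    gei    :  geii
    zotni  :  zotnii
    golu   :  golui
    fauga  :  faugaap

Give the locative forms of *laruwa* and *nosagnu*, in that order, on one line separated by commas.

laruwaap, nosagnui

The suffix is conditioned by the last vowel: -i when the last vowel of the stem is a high vowel (*hi*, *gei*, *zotni*, *golu*); -ap when the last vowel of the stem is a non-high vowel (*ne*, *fauga*).
Since the last vowel of *laruwa* is /a/ (a non-high vowel), it takes -ap, giving *laruwaap*.
*nosagnu*: last vowel = /u/, a high vowel → -i → *nosagnui*.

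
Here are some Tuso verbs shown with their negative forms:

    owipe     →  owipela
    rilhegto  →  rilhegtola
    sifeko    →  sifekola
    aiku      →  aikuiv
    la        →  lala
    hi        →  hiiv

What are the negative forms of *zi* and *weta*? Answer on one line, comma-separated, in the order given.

The pattern is height harmony: -iv when the last vowel of the stem is a high vowel (*aiku*, *hi*); -la when the last vowel of the stem is a non-high vowel (*owipe*, *rilhegto*, *sifeko*, *la*).
Since the last vowel of *zi* is /i/ (a high vowel), it takes -iv, giving *ziiv*.
Since the last vowel of *weta* is /a/ (a non-high vowel), it takes -la, giving *wetala*.

ziiv, wetala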